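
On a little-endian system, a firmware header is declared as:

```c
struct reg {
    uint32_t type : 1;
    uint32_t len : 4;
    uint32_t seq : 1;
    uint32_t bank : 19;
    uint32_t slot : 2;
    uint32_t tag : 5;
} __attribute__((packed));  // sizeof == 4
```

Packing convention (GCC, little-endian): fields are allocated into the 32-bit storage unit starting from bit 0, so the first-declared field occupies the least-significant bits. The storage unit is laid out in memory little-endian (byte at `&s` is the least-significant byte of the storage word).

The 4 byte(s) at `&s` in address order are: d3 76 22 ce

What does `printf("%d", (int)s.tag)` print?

25

[0]=0xd3 [1]=0x76 [2]=0x22 [3]=0xce (little-endian) → word 0xce2276d3
type:1 @ bit 0 → (0xce2276d3>>0)&0x1 = 0x1
len:4 @ bit 1 → (0xce2276d3>>1)&0xf = 0x9
seq:1 @ bit 5 → (0xce2276d3>>5)&0x1 = 0x0
bank:19 @ bit 6 → (0xce2276d3>>6)&0x7ffff = 0x89db
slot:2 @ bit 25 → (0xce2276d3>>25)&0x3 = 0x3
tag:5 @ bit 27 → (0xce2276d3>>27)&0x1f = 0x19  ←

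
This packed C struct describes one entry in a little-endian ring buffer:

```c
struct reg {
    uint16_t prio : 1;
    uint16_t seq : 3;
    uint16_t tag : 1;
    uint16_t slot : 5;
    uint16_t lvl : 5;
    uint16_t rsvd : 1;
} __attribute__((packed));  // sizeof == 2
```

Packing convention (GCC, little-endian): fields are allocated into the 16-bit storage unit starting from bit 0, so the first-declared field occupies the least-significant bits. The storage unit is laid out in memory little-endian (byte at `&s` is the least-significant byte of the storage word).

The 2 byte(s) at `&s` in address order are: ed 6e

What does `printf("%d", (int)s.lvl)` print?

[0]=0xed [1]=0x6e (little-endian) → word 0x6eed
prio:1 @ bit 0 → (0x6eed>>0)&0x1 = 0x1
seq:3 @ bit 1 → (0x6eed>>1)&0x7 = 0x6
tag:1 @ bit 4 → (0x6eed>>4)&0x1 = 0x0
slot:5 @ bit 5 → (0x6eed>>5)&0x1f = 0x17
lvl:5 @ bit 10 → (0x6eed>>10)&0x1f = 0x1b  ←
rsvd:1 @ bit 15 → (0x6eed>>15)&0x1 = 0x0

27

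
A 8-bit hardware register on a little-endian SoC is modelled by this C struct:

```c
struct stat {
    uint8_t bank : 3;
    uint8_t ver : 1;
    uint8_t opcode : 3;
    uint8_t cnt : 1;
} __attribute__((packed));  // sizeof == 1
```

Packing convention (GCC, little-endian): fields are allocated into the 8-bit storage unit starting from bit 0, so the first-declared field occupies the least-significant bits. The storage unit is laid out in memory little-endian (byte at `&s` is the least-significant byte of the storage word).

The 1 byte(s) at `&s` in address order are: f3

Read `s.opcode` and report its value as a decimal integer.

[0]=0xf3 (little-endian) → word 0xf3
bank:3 @ bit 0 → (0xf3>>0)&0x7 = 0x3
ver:1 @ bit 3 → (0xf3>>3)&0x1 = 0x0
opcode:3 @ bit 4 → (0xf3>>4)&0x7 = 0x7  ←
cnt:1 @ bit 7 → (0xf3>>7)&0x1 = 0x1

7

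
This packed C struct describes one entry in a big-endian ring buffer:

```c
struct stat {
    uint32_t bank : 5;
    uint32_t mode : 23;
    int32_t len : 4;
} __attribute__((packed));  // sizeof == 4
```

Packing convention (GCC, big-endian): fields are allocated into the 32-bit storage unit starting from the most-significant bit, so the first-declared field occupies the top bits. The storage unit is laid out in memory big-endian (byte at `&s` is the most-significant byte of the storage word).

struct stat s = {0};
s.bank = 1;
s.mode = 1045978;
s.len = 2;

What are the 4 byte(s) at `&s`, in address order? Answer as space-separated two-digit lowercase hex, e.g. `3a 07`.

08 ff 5d a2

bank:5 = 1 → 0x1 << 27 → word 0x08000000
mode:23 = 1045978 → 0xff5da << 4 → word 0x08ff5da0
len:4 = 2 → 0x2 << 0 → word 0x08ff5da2
word = 0x08ff5da2 → big-endian bytes:
  [0]=0x08  [1]=0xff  [2]=0x5d  [3]=0xa2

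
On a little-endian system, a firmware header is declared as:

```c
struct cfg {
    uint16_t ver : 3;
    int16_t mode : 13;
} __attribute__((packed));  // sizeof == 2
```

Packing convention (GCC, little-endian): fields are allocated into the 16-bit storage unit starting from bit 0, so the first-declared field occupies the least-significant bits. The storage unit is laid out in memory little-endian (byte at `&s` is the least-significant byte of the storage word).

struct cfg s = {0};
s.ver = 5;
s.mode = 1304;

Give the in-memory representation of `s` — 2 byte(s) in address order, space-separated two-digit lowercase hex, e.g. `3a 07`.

c5 28

ver:3 = 5 → 0x5 << 0 → word 0x0005
mode:13 = 1304 → 0x518 << 3 → word 0x28c5
word = 0x28c5 → little-endian bytes:
  [0]=0xc5  [1]=0x28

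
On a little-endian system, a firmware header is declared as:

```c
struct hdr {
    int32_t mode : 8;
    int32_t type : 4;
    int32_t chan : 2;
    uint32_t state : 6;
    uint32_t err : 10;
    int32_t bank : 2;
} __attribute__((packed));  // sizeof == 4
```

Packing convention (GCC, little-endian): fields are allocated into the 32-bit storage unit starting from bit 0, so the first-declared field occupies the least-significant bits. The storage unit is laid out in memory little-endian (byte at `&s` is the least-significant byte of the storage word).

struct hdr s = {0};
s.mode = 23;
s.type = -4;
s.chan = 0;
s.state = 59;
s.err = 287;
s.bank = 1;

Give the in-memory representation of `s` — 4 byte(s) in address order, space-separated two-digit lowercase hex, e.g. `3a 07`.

[0+:8] mode=23 & 0xff = 0x17; word=0x00000017
[8+:4] type=-4 & 0xf = 0xc; word=0x00000c17
[12+:2] chan=0 & 0x3 = 0x0; word=0x00000c17
[14+:6] state=59 & 0x3f = 0x3b; word=0x000ecc17
[20+:10] err=287 & 0x3ff = 0x11f; word=0x11fecc17
[30+:2] bank=1 & 0x3 = 0x1; word=0x51fecc17
word = 0x51fecc17 → little-endian bytes:
  [0]=0x17  [1]=0xcc  [2]=0xfe  [3]=0x51

17 cc fe 51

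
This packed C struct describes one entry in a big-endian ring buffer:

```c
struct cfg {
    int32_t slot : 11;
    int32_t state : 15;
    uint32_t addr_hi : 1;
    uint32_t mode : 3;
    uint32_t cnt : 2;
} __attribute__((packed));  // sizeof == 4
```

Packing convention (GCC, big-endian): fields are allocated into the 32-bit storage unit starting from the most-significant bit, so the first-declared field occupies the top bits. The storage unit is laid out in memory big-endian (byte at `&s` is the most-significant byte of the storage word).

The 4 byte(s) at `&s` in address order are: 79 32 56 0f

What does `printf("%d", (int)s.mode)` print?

[0]=0x79 [1]=0x32 [2]=0x56 [3]=0x0f (big-endian) → word 0x7932560f
slot [21+:11] = (word>>21) & 0x7ff = 969
state [6+:15] = (word>>6) & 0x7fff = 18776
addr_hi [5+:1] = (word>>5) & 0x1 = 0
mode [2+:3] = (word>>2) & 0x7 = 3  ←
cnt [0+:2] = (word>>0) & 0x3 = 3

3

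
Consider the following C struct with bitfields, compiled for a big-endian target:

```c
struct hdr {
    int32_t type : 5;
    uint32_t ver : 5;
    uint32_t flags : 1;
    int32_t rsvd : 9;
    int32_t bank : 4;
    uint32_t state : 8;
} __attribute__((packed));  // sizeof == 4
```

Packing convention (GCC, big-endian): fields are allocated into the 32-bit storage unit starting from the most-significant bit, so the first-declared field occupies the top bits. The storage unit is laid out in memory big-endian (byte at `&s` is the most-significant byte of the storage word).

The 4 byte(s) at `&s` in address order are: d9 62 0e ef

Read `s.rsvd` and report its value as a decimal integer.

[0]=0xd9 [1]=0x62 [2]=0x0e [3]=0xef (big-endian) → word 0xd9620eef
type [27+:5] = (word>>27) & 0x1f = 27
ver [22+:5] = (word>>22) & 0x1f = 5
flags [21+:1] = (word>>21) & 0x1 = 1
rsvd [12+:9] = (word>>12) & 0x1ff = 32  ←
bank [8+:4] = (word>>8) & 0xf = 14
state [0+:8] = (word>>0) & 0xff = 239
rsvd signed 9b, MSB=0: value = 32

32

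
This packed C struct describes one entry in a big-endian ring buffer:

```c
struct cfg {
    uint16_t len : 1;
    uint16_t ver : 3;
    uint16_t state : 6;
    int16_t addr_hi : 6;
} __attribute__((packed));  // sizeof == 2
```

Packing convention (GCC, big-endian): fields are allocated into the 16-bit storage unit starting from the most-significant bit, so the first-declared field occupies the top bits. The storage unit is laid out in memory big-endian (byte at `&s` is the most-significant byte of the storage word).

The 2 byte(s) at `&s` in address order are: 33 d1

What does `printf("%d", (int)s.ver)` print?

3

[0]=0x33 [1]=0xd1 (big-endian) → word 0x33d1
len [15+:1] = (word>>15) & 0x1 = 0
ver [12+:3] = (word>>12) & 0x7 = 3  ←
state [6+:6] = (word>>6) & 0x3f = 15
addr_hi [0+:6] = (word>>0) & 0x3f = 17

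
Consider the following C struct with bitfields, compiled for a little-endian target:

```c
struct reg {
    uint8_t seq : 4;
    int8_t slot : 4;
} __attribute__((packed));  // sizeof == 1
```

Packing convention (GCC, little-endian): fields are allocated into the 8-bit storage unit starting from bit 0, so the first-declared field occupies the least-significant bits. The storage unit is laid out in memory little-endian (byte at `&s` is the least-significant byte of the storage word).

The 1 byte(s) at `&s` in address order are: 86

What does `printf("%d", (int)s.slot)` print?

[0]=0x86 (little-endian) → word 0x86
seq:4 @ bit 0 → (0x86>>0)&0xf = 0x6
slot:4 @ bit 4 → (0x86>>4)&0xf = 0x8  ←
slot signed 4b, MSB=1: 8 - 16 = -8

-8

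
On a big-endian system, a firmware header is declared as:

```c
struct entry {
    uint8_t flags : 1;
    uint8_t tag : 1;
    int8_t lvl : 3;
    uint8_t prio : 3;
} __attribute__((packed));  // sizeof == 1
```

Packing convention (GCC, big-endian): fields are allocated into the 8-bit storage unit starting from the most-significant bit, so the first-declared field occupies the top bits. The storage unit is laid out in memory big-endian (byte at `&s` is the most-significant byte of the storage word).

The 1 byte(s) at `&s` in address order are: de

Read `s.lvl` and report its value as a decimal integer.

3

[0]=0xde (big-endian) → word 0xde
flags:1 @ bit 7 → (0xde>>7)&0x1 = 0x1
tag:1 @ bit 6 → (0xde>>6)&0x1 = 0x1
lvl:3 @ bit 3 → (0xde>>3)&0x7 = 0x3  ←
prio:3 @ bit 0 → (0xde>>0)&0x7 = 0x6
lvl signed 3b, MSB=0: value = 3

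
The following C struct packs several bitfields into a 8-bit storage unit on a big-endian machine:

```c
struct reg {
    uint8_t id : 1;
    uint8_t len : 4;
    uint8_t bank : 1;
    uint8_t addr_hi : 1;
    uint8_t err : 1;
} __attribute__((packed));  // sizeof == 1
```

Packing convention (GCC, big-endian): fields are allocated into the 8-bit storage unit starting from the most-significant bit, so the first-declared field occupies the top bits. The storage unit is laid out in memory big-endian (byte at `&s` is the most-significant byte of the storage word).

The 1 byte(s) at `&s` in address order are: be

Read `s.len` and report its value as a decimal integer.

7

[0]=0xbe (big-endian) → word 0xbe
id:1 @ bit 7 → (0xbe>>7)&0x1 = 0x1
len:4 @ bit 3 → (0xbe>>3)&0xf = 0x7  ←
bank:1 @ bit 2 → (0xbe>>2)&0x1 = 0x1
addr_hi:1 @ bit 1 → (0xbe>>1)&0x1 = 0x1
err:1 @ bit 0 → (0xbe>>0)&0x1 = 0x0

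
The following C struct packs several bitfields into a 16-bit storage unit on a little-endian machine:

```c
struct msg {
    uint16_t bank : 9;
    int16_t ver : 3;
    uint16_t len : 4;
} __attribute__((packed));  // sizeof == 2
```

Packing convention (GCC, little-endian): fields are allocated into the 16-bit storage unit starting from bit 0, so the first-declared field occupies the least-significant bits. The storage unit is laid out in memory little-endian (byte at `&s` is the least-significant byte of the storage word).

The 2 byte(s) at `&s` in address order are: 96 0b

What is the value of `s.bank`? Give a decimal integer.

406

[0]=0x96 [1]=0x0b (little-endian) → word 0x0b96
bank:9 @ bit 0 → (0x0b96>>0)&0x1ff = 0x196  ←
ver:3 @ bit 9 → (0x0b96>>9)&0x7 = 0x5
len:4 @ bit 12 → (0x0b96>>12)&0xf = 0x0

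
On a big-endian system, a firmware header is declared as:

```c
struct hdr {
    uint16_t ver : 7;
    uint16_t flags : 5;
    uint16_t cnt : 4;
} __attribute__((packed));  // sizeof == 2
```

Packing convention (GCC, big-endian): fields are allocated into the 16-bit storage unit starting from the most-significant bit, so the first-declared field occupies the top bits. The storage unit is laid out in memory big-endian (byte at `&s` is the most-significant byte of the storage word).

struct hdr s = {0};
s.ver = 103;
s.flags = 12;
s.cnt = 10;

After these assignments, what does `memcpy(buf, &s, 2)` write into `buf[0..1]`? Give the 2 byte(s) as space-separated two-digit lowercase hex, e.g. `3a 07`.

ce ca

[9+:7] ver=103 & 0x7f = 0x67; word=0xce00
[4+:5] flags=12 & 0x1f = 0xc; word=0xcec0
[0+:4] cnt=10 & 0xf = 0xa; word=0xceca
word = 0xceca → big-endian bytes:
  [0]=0xce  [1]=0xca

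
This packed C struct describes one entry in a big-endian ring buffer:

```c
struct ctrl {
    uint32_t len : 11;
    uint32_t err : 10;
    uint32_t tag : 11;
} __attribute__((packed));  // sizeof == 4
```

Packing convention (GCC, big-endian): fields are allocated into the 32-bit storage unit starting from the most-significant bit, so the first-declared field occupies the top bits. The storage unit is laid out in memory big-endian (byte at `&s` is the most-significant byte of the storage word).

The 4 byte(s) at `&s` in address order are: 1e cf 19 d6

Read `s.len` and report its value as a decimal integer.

246

[0]=0x1e [1]=0xcf [2]=0x19 [3]=0xd6 (big-endian) → word 0x1ecf19d6
len [21+:11] = (word>>21) & 0x7ff = 246  ←
err [11+:10] = (word>>11) & 0x3ff = 483
tag [0+:11] = (word>>0) & 0x7ff = 470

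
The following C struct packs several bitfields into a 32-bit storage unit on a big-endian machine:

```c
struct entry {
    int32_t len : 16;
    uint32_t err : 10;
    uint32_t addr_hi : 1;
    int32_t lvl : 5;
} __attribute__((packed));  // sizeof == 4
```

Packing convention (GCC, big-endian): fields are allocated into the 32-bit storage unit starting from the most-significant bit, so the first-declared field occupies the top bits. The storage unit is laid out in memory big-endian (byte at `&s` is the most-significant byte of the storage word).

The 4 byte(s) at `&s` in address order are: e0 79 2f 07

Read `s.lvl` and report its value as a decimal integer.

7

[0]=0xe0 [1]=0x79 [2]=0x2f [3]=0x07 (big-endian) → word 0xe0792f07
len [16+:16] = (word>>16) & 0xffff = 57465
err [6+:10] = (word>>6) & 0x3ff = 188
addr_hi [5+:1] = (word>>5) & 0x1 = 0
lvl [0+:5] = (word>>0) & 0x1f = 7  ←
lvl signed 5b, MSB=0: value = 7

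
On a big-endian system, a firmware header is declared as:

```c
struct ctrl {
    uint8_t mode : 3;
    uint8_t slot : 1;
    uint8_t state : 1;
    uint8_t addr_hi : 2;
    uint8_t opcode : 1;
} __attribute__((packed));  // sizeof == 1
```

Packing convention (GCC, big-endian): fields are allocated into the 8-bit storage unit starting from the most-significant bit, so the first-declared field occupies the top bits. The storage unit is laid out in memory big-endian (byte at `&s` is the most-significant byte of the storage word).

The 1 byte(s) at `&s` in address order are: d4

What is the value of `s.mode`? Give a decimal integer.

[0]=0xd4 (big-endian) → word 0xd4
mode:3 @ bit 5 → (0xd4>>5)&0x7 = 0x6  ←
slot:1 @ bit 4 → (0xd4>>4)&0x1 = 0x1
state:1 @ bit 3 → (0xd4>>3)&0x1 = 0x0
addr_hi:2 @ bit 1 → (0xd4>>1)&0x3 = 0x2
opcode:1 @ bit 0 → (0xd4>>0)&0x1 = 0x0

6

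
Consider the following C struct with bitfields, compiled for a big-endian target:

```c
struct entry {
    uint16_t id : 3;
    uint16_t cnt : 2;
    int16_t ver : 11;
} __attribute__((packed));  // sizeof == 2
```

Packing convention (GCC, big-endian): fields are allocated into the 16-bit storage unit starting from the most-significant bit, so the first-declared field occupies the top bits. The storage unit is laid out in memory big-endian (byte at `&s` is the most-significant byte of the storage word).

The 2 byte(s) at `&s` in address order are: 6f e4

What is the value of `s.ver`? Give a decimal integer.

[0]=0x6f [1]=0xe4 (big-endian) → word 0x6fe4
id [13+:3] = (word>>13) & 0x7 = 3
cnt [11+:2] = (word>>11) & 0x3 = 1
ver [0+:11] = (word>>0) & 0x7ff = 2020  ←
ver signed 11b, MSB=1: 2020 - 2048 = -28

-28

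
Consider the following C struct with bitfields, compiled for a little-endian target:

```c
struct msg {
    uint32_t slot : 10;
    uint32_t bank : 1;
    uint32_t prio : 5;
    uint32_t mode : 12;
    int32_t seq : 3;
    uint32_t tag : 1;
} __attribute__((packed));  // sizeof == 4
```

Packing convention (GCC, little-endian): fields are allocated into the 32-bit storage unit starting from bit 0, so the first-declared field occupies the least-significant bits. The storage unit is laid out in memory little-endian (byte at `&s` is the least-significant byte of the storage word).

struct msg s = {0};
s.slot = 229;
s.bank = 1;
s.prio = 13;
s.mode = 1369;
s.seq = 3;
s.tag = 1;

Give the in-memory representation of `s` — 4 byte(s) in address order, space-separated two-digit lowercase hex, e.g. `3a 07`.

e5 6c 59 b5

slot (10b) val=229 bits=0xe5 at bit 0: 0x000000e5
bank (1b) val=1 bits=0x1 at bit 10: 0x000004e5
prio (5b) val=13 bits=0xd at bit 11: 0x00006ce5
mode (12b) val=1369 bits=0x559 at bit 16: 0x05596ce5
seq (3b) val=3 bits=0x3 at bit 28: 0x35596ce5
tag (1b) val=1 bits=0x1 at bit 31: 0xb5596ce5
word = 0xb5596ce5 → little-endian bytes:
  [0]=0xe5  [1]=0x6c  [2]=0x59  [3]=0xb5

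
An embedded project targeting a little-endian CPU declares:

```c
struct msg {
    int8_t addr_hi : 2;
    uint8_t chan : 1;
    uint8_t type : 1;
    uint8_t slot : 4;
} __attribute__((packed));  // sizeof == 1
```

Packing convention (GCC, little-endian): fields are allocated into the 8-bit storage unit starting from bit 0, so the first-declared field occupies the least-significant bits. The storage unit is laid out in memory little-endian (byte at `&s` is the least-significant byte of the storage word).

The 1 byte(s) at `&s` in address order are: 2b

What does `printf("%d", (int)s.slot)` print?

[0]=0x2b (little-endian) → word 0x2b
addr_hi:2 @ bit 0 → (0x2b>>0)&0x3 = 0x3
chan:1 @ bit 2 → (0x2b>>2)&0x1 = 0x0
type:1 @ bit 3 → (0x2b>>3)&0x1 = 0x1
slot:4 @ bit 4 → (0x2b>>4)&0xf = 0x2  ←

2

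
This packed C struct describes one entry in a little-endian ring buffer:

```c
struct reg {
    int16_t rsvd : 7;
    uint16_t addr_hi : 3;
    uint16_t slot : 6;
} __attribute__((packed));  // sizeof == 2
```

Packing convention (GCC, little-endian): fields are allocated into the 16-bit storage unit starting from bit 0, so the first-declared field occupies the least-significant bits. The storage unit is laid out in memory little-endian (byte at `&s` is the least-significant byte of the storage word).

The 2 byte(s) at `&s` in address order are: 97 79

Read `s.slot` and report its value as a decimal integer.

30

[0]=0x97 [1]=0x79 (little-endian) → word 0x7997
rsvd:7 @ bit 0 → (0x7997>>0)&0x7f = 0x17
addr_hi:3 @ bit 7 → (0x7997>>7)&0x7 = 0x3
slot:6 @ bit 10 → (0x7997>>10)&0x3f = 0x1e  ←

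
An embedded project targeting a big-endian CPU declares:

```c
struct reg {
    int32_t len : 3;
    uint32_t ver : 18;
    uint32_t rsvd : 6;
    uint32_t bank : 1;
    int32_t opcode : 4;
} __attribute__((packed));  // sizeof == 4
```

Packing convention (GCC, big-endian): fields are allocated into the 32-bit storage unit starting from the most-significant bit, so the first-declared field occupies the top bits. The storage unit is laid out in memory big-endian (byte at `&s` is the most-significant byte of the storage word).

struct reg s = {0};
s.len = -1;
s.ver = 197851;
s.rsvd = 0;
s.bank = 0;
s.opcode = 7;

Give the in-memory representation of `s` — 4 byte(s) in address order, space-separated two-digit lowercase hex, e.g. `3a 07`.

f8 26 d8 07

[29+:3] len=-1 & 0x7 = 0x7; word=0xe0000000
[11+:18] ver=197851 & 0x3ffff = 0x304db; word=0xf826d800
[5+:6] rsvd=0 & 0x3f = 0x0; word=0xf826d800
[4+:1] bank=0 & 0x1 = 0x0; word=0xf826d800
[0+:4] opcode=7 & 0xf = 0x7; word=0xf826d807
word = 0xf826d807 → big-endian bytes:
  [0]=0xf8  [1]=0x26  [2]=0xd8  [3]=0x07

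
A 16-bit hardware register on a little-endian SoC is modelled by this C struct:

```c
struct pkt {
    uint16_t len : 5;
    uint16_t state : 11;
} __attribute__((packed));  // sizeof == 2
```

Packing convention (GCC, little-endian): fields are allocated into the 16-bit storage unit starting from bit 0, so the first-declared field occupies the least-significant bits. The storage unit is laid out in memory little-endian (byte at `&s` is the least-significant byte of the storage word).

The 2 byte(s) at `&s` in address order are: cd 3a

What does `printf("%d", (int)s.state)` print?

[0]=0xcd [1]=0x3a (little-endian) → word 0x3acd
len [0+:5] = (word>>0) & 0x1f = 13
state [5+:11] = (word>>5) & 0x7ff = 470  ←

470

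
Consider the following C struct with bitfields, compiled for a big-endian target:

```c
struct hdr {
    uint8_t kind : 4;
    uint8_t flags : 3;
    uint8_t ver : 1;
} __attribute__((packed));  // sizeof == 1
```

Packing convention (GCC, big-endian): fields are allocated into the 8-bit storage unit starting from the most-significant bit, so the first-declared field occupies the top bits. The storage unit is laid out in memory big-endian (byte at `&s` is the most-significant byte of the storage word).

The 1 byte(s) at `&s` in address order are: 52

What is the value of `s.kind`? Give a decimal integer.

[0]=0x52 (big-endian) → word 0x52
kind [4+:4] = (word>>4) & 0xf = 5  ←
flags [1+:3] = (word>>1) & 0x7 = 1
ver [0+:1] = (word>>0) & 0x1 = 0

5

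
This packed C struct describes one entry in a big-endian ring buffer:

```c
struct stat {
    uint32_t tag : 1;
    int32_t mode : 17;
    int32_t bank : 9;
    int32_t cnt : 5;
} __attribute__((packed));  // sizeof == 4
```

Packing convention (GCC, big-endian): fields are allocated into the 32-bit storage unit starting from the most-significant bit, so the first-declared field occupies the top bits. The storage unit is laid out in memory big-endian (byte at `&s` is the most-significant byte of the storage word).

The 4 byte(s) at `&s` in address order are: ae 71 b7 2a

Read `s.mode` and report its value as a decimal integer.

[0]=0xae [1]=0x71 [2]=0xb7 [3]=0x2a (big-endian) → word 0xae71b72a
tag:1 @ bit 31 → (0xae71b72a>>31)&0x1 = 0x1
mode:17 @ bit 14 → (0xae71b72a>>14)&0x1ffff = 0xb9c6  ←
bank:9 @ bit 5 → (0xae71b72a>>5)&0x1ff = 0x1b9
cnt:5 @ bit 0 → (0xae71b72a>>0)&0x1f = 0xa
mode signed 17b, MSB=0: value = 47558

47558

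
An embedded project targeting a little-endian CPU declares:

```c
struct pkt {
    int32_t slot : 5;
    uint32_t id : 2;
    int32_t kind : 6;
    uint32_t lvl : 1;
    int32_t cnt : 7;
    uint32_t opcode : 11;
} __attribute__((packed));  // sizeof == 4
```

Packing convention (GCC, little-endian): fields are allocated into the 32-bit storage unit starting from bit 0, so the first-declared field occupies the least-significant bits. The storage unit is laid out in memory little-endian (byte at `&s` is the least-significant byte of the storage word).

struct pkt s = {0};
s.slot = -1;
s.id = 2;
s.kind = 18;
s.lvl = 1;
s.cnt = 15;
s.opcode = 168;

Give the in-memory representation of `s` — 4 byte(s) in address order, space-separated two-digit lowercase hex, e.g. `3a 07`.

slot (5b) val=-1 bits=0x1f at bit 0: 0x0000001f
id (2b) val=2 bits=0x2 at bit 5: 0x0000005f
kind (6b) val=18 bits=0x12 at bit 7: 0x0000095f
lvl (1b) val=1 bits=0x1 at bit 13: 0x0000295f
cnt (7b) val=15 bits=0xf at bit 14: 0x0003e95f
opcode (11b) val=168 bits=0xa8 at bit 21: 0x1503e95f
word = 0x1503e95f → little-endian bytes:
  [0]=0x5f  [1]=0xe9  [2]=0x03  [3]=0x15

5f e9 03 15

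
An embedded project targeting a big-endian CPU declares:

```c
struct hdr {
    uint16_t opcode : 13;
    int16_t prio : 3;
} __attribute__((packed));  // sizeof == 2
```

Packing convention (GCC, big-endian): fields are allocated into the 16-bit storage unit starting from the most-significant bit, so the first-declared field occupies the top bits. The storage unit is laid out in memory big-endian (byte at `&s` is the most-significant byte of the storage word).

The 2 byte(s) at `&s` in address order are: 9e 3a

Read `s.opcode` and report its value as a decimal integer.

5063

[0]=0x9e [1]=0x3a (big-endian) → word 0x9e3a
opcode:13 @ bit 3 → (0x9e3a>>3)&0x1fff = 0x13c7  ←
prio:3 @ bit 0 → (0x9e3a>>0)&0x7 = 0x2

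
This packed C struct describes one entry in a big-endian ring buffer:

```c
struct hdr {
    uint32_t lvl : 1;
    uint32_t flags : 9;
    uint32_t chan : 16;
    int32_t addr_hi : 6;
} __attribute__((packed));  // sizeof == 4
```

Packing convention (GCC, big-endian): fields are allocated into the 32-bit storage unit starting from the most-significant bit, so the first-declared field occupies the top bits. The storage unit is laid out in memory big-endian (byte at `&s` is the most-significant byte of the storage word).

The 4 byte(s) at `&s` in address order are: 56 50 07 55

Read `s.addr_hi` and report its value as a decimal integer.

21

[0]=0x56 [1]=0x50 [2]=0x07 [3]=0x55 (big-endian) → word 0x56500755
lvl [31+:1] = (word>>31) & 0x1 = 0
flags [22+:9] = (word>>22) & 0x1ff = 345
chan [6+:16] = (word>>6) & 0xffff = 16413
addr_hi [0+:6] = (word>>0) & 0x3f = 21  ←
addr_hi signed 6b, MSB=0: value = 21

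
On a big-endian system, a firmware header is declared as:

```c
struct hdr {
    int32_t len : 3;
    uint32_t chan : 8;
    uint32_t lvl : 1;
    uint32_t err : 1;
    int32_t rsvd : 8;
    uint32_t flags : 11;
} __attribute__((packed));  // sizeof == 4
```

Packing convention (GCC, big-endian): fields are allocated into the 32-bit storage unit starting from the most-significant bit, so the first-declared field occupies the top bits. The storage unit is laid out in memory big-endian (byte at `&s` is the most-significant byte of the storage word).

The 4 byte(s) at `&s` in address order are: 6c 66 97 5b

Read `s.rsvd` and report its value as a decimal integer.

-46

[0]=0x6c [1]=0x66 [2]=0x97 [3]=0x5b (big-endian) → word 0x6c66975b
len:3 @ bit 29 → (0x6c66975b>>29)&0x7 = 0x3
chan:8 @ bit 21 → (0x6c66975b>>21)&0xff = 0x63
lvl:1 @ bit 20 → (0x6c66975b>>20)&0x1 = 0x0
err:1 @ bit 19 → (0x6c66975b>>19)&0x1 = 0x0
rsvd:8 @ bit 11 → (0x6c66975b>>11)&0xff = 0xd2  ←
flags:11 @ bit 0 → (0x6c66975b>>0)&0x7ff = 0x75b
rsvd signed 8b, MSB=1: 210 - 256 = -46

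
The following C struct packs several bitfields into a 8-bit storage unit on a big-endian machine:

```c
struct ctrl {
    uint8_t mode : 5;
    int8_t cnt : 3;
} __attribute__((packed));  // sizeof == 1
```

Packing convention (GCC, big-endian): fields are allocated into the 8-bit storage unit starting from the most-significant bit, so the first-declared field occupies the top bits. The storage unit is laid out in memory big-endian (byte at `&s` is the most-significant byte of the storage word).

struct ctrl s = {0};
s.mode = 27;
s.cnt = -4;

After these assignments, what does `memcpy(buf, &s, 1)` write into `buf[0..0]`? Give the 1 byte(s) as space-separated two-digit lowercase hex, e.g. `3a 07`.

mode (5b) val=27 bits=0x1b at bit 3: 0xd8
cnt (3b) val=-4 bits=0x4 at bit 0: 0xdc
word = 0xdc → big-endian bytes:
  [0]=0xdc

dc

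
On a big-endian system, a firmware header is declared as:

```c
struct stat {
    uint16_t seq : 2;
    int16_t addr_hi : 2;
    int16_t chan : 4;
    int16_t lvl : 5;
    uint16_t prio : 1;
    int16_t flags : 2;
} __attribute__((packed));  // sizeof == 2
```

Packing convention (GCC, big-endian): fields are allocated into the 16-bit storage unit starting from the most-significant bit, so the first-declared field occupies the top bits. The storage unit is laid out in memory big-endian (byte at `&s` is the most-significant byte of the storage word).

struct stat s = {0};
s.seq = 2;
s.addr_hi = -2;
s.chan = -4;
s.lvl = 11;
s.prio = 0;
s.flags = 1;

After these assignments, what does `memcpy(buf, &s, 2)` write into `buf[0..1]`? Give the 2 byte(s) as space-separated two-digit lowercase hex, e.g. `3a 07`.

seq (2b) val=2 bits=0x2 at bit 14: 0x8000
addr_hi (2b) val=-2 bits=0x2 at bit 12: 0xa000
chan (4b) val=-4 bits=0xc at bit 8: 0xac00
lvl (5b) val=11 bits=0xb at bit 3: 0xac58
prio (1b) val=0 bits=0x0 at bit 2: 0xac58
flags (2b) val=1 bits=0x1 at bit 0: 0xac59
word = 0xac59 → big-endian bytes:
  [0]=0xac  [1]=0x59

ac 59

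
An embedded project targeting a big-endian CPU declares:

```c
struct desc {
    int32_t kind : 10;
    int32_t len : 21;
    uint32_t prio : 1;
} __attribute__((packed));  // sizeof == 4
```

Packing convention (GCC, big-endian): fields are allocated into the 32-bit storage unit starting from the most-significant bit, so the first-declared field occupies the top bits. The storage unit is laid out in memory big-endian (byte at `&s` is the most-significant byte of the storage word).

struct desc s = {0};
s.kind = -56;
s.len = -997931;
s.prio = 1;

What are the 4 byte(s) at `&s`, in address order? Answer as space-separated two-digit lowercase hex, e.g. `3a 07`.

kind (10b) val=-56 bits=0x3c8 at bit 22: 0xf2000000
len (21b) val=-997931 bits=0x10c5d5 at bit 1: 0xf2218baa
prio (1b) val=1 bits=0x1 at bit 0: 0xf2218bab
word = 0xf2218bab → big-endian bytes:
  [0]=0xf2  [1]=0x21  [2]=0x8b  [3]=0xab

f2 21 8b ab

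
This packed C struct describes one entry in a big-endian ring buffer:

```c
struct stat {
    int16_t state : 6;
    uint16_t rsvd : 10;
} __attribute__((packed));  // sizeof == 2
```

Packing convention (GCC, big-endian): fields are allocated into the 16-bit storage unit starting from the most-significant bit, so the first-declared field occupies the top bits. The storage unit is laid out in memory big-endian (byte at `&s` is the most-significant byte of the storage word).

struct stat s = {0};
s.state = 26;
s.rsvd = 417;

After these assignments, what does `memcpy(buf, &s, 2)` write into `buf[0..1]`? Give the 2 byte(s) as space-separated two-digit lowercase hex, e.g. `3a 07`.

[10+:6] state=26 & 0x3f = 0x1a; word=0x6800
[0+:10] rsvd=417 & 0x3ff = 0x1a1; word=0x69a1
word = 0x69a1 → big-endian bytes:
  [0]=0x69  [1]=0xa1

69 a1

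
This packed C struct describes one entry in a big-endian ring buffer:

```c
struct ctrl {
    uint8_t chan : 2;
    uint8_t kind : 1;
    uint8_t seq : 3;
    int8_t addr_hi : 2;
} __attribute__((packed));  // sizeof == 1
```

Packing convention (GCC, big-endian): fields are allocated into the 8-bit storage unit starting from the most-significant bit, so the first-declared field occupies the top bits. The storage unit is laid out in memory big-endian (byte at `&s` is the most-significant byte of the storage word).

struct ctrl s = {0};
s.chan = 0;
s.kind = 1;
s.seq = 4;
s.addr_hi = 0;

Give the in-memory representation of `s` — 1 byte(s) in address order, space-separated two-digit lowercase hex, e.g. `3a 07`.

[6+:2] chan=0 & 0x3 = 0x0; word=0x00
[5+:1] kind=1 & 0x1 = 0x1; word=0x20
[2+:3] seq=4 & 0x7 = 0x4; word=0x30
[0+:2] addr_hi=0 & 0x3 = 0x0; word=0x30
word = 0x30 → big-endian bytes:
  [0]=0x30

30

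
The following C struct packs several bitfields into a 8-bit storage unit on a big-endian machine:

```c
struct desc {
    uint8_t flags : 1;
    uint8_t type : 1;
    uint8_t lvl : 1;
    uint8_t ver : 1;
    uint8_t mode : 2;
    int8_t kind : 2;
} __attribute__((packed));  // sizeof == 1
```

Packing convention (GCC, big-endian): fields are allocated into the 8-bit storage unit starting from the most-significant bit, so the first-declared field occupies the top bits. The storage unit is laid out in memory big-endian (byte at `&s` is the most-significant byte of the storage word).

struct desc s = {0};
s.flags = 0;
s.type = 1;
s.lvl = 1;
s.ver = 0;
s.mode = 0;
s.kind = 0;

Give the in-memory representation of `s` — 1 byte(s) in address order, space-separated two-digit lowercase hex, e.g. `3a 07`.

60

flags (1b) val=0 bits=0x0 at bit 7: 0x00
type (1b) val=1 bits=0x1 at bit 6: 0x40
lvl (1b) val=1 bits=0x1 at bit 5: 0x60
ver (1b) val=0 bits=0x0 at bit 4: 0x60
mode (2b) val=0 bits=0x0 at bit 2: 0x60
kind (2b) val=0 bits=0x0 at bit 0: 0x60
word = 0x60 → big-endian bytes:
  [0]=0x60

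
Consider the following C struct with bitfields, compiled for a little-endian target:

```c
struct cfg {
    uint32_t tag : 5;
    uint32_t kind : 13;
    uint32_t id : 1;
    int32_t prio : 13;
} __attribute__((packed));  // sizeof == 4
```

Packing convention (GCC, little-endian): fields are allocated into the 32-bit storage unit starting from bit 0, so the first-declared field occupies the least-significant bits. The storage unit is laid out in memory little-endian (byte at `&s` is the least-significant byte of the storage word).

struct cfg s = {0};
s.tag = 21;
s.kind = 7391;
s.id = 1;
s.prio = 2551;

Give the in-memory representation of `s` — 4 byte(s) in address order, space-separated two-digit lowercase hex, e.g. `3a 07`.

tag:5 = 21 → 0x15 << 0 → word 0x00000015
kind:13 = 7391 → 0x1cdf << 5 → word 0x00039bf5
id:1 = 1 → 0x1 << 18 → word 0x00079bf5
prio:13 = 2551 → 0x9f7 << 19 → word 0x4fbf9bf5
word = 0x4fbf9bf5 → little-endian bytes:
  [0]=0xf5  [1]=0x9b  [2]=0xbf  [3]=0x4f

f5 9b bf 4f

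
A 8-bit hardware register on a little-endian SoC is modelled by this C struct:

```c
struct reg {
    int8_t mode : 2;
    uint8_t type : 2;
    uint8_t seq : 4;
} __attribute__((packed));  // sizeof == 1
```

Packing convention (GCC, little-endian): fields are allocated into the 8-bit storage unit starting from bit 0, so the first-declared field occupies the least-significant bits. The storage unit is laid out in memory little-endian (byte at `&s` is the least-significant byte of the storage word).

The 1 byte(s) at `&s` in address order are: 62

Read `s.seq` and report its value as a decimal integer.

[0]=0x62 (little-endian) → word 0x62
mode:2 @ bit 0 → (0x62>>0)&0x3 = 0x2
type:2 @ bit 2 → (0x62>>2)&0x3 = 0x0
seq:4 @ bit 4 → (0x62>>4)&0xf = 0x6  ←

6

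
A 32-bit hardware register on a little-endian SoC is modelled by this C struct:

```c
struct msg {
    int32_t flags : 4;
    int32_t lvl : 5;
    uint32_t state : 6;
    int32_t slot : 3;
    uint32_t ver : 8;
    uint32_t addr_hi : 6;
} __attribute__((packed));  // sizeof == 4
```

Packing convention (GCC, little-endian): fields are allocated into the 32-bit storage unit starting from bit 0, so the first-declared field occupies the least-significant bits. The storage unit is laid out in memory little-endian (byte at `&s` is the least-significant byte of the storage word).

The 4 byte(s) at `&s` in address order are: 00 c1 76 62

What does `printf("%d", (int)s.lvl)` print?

[0]=0x00 [1]=0xc1 [2]=0x76 [3]=0x62 (little-endian) → word 0x6276c100
flags [0+:4] = (word>>0) & 0xf = 0
lvl [4+:5] = (word>>4) & 0x1f = 16  ←
state [9+:6] = (word>>9) & 0x3f = 32
slot [15+:3] = (word>>15) & 0x7 = 5
ver [18+:8] = (word>>18) & 0xff = 157
addr_hi [26+:6] = (word>>26) & 0x3f = 24
lvl signed 5b, MSB=1: 16 - 32 = -16

-16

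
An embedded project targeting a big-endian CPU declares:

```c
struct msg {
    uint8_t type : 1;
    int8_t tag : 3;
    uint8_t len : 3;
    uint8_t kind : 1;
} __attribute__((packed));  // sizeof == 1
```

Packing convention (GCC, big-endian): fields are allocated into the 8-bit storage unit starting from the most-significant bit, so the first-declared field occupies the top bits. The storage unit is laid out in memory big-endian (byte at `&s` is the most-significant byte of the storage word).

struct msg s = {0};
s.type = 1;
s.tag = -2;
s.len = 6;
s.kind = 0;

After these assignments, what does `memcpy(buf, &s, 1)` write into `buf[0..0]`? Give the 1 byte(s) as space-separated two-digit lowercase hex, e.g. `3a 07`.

[7+:1] type=1 & 0x1 = 0x1; word=0x80
[4+:3] tag=-2 & 0x7 = 0x6; word=0xe0
[1+:3] len=6 & 0x7 = 0x6; word=0xec
[0+:1] kind=0 & 0x1 = 0x0; word=0xec
word = 0xec → big-endian bytes:
  [0]=0xec

ec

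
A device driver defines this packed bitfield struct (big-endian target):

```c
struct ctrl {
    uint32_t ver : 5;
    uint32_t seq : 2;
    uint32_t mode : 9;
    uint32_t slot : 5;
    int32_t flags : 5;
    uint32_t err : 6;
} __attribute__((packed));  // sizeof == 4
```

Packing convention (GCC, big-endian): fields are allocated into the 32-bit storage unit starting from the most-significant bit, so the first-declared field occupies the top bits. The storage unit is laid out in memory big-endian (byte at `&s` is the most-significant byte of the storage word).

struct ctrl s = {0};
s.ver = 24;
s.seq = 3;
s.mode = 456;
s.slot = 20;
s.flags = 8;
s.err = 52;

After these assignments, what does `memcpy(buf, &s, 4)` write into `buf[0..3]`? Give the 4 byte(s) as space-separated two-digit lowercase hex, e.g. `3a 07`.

[27+:5] ver=24 & 0x1f = 0x18; word=0xc0000000
[25+:2] seq=3 & 0x3 = 0x3; word=0xc6000000
[16+:9] mode=456 & 0x1ff = 0x1c8; word=0xc7c80000
[11+:5] slot=20 & 0x1f = 0x14; word=0xc7c8a000
[6+:5] flags=8 & 0x1f = 0x8; word=0xc7c8a200
[0+:6] err=52 & 0x3f = 0x34; word=0xc7c8a234
word = 0xc7c8a234 → big-endian bytes:
  [0]=0xc7  [1]=0xc8  [2]=0xa2  [3]=0x34

c7 c8 a2 34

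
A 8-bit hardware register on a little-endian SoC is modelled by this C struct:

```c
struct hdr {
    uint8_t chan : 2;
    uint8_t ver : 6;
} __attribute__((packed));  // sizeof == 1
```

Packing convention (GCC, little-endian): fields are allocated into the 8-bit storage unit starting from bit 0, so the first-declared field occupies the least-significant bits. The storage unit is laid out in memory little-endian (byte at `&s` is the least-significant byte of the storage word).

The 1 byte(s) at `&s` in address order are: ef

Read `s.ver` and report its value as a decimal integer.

59

[0]=0xef (little-endian) → word 0xef
chan:2 @ bit 0 → (0xef>>0)&0x3 = 0x3
ver:6 @ bit 2 → (0xef>>2)&0x3f = 0x3b  ←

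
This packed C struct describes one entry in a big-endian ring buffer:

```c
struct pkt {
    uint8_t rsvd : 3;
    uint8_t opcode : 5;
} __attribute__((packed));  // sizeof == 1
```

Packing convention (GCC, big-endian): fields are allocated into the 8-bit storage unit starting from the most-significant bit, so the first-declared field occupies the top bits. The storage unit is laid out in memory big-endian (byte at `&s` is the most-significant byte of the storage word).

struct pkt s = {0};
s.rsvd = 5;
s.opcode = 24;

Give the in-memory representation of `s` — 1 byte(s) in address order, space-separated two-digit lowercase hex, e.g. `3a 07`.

b8

rsvd:3 = 5 → 0x5 << 5 → word 0xa0
opcode:5 = 24 → 0x18 << 0 → word 0xb8
word = 0xb8 → big-endian bytes:
  [0]=0xb8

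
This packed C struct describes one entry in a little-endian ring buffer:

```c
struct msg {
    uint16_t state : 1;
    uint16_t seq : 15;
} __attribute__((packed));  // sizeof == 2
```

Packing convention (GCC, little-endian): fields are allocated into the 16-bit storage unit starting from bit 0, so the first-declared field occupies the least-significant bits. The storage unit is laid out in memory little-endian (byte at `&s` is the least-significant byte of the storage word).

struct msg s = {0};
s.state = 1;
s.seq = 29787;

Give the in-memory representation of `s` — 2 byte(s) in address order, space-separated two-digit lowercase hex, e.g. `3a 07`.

b7 e8

state:1 = 1 → 0x1 << 0 → word 0x0001
seq:15 = 29787 → 0x745b << 1 → word 0xe8b7
word = 0xe8b7 → little-endian bytes:
  [0]=0xb7  [1]=0xe8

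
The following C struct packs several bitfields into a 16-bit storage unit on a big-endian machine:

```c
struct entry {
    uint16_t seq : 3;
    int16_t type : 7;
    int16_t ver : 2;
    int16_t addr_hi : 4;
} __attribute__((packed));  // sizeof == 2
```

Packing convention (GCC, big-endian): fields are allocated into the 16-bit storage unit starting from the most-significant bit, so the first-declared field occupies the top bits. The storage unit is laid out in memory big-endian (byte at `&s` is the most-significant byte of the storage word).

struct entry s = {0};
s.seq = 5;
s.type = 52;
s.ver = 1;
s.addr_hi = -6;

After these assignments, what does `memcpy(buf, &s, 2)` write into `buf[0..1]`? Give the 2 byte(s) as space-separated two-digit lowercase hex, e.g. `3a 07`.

ad 1a

seq:3 = 5 → 0x5 << 13 → word 0xa000
type:7 = 52 → 0x34 << 6 → word 0xad00
ver:2 = 1 → 0x1 << 4 → word 0xad10
addr_hi:4 = -6 → 0xa << 0 → word 0xad1a
word = 0xad1a → big-endian bytes:
  [0]=0xad  [1]=0x1a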